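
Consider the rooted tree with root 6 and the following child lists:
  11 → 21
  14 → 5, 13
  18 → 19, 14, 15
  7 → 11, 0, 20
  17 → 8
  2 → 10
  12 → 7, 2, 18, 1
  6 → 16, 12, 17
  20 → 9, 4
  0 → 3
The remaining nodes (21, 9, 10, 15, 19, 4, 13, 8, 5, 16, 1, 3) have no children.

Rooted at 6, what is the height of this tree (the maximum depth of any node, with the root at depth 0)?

13 sits deepest: 6 – 12 – 18 – 14 – 13 — 4 edges from the root.

4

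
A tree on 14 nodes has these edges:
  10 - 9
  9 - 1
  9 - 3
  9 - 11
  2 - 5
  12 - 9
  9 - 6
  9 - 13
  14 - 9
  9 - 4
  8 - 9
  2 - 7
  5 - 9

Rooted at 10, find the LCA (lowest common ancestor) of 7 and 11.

9

Path 7→root: 7 2 5 9 10; path 11→root: 11 9 10.
First common node: 9.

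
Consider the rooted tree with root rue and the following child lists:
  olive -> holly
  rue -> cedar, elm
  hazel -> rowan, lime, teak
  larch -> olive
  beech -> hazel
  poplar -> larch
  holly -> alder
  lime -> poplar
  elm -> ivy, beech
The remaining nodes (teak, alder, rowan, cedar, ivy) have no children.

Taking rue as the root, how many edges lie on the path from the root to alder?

Climbing from alder to the root: alder – holly – olive – larch – poplar – lime – hazel – beech – elm – rue. That's 9 steps.

9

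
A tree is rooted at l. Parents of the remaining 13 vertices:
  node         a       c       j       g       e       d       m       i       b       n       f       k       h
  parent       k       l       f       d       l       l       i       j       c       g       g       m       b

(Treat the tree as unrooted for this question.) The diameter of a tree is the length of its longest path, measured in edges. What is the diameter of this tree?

BFS from h reaches a last, at distance 11; BFS from a confirms no node is farther.
Path: h - b - c - l - d - g - f - j - i - m - k - a.

11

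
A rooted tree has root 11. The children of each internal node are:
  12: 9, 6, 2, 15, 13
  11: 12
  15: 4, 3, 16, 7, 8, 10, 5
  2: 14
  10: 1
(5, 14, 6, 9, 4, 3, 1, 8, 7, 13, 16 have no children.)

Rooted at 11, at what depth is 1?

11–12–15–10–1 — 4 edges.

4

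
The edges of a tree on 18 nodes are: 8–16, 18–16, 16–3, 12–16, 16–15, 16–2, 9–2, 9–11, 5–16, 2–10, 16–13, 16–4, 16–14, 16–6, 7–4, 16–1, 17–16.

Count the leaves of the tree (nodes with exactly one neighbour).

14

Degree-1 nodes: 1, 3, 5, 6, 7, 8, 10, 11, 12, 13, 14, 15, 17, 18 — 14 of them.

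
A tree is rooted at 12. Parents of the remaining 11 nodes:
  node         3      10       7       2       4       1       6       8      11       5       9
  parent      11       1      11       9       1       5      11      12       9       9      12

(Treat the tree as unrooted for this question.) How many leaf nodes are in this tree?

7

The leaves are 2, 3, 4, 6, 7, 8, 10.
That is 7 leaves.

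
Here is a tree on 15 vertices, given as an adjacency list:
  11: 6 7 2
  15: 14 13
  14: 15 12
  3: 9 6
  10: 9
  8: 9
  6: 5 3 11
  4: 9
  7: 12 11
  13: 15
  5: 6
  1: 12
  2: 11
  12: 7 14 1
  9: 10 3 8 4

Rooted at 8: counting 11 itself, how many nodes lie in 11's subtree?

8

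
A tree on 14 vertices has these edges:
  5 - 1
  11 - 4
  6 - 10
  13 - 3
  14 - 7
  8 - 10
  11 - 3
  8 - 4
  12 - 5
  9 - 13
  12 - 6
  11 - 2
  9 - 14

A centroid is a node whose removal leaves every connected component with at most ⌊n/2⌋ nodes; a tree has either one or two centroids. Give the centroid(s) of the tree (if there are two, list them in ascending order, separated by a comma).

4, 11

If 4 is removed the pieces have sizes 7, 6, all ≤ ⌊14/2⌋ = 7.
Its neighbour 11 also leaves a largest component of size 7, so both are centroids.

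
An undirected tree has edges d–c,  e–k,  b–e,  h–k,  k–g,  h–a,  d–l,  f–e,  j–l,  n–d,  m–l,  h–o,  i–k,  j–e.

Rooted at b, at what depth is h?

3

Climbing from h to the root: h → k → e → b. That's 3 steps.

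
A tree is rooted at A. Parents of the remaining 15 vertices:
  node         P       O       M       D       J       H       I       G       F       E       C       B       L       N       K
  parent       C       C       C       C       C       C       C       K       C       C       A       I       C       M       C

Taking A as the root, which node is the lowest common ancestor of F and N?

C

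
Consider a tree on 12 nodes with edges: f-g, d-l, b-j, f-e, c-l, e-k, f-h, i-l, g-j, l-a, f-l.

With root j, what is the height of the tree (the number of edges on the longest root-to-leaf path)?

4

c sits deepest: j → g → f → l → c — 4 edges from the root.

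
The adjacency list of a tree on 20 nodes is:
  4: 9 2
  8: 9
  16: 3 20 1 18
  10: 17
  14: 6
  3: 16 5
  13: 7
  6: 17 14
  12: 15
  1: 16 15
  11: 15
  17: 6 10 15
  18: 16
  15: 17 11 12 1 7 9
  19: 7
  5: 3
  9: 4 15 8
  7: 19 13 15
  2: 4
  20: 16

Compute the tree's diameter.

Starting from 5, a farthest node is 2 at distance 7.
One longest path: 5 – 3 – 16 – 1 – 15 – 9 – 4 – 2.
So the diameter is 7.

7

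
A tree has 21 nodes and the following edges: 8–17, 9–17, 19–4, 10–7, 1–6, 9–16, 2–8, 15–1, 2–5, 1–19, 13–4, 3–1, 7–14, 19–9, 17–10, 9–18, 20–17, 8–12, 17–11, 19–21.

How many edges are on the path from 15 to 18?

The path is 15 – 1 – 19 – 9 – 18, which has 4 edges.

4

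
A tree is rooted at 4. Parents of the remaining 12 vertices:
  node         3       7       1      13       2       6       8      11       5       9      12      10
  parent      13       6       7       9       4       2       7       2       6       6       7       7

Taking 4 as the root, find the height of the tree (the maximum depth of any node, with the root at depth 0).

5

3 sits deepest: 4-2-6-9-13-3 — 5 edges from the root.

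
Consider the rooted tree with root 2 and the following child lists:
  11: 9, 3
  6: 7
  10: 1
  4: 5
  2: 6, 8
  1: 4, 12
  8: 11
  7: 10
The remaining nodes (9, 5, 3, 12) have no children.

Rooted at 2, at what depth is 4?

5

Climbing from 4 to the root: 4 – 1 – 10 – 7 – 6 – 2. That's 5 steps.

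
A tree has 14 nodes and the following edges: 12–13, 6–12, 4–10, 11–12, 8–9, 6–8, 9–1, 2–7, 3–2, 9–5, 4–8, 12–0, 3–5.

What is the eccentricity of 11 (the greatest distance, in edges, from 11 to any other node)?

8

A farthest node from 11 is 7.
The path 11–12–6–8–9–5–3–2–7 has 8 edges.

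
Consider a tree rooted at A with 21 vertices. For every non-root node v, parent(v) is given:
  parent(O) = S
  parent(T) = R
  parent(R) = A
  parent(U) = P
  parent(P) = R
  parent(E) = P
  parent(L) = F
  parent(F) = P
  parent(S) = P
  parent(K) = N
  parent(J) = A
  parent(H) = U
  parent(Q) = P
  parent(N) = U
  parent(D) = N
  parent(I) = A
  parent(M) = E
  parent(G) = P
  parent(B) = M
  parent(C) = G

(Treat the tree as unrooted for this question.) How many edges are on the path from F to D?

4

F–P–U–N–D: 4 edges.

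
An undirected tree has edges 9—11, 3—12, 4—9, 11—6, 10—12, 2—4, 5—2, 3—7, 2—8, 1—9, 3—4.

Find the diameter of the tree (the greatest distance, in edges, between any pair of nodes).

6

BFS from 10 reaches 6 last, at distance 6; BFS from 6 confirms no node is farther.
Path: 10–12–3–4–9–11–6.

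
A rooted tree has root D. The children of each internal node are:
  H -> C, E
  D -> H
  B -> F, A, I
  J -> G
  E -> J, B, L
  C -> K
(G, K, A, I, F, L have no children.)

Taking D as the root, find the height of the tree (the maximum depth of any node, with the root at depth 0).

The longest root-to-leaf path is D – H – E – B – F (4 edges).

4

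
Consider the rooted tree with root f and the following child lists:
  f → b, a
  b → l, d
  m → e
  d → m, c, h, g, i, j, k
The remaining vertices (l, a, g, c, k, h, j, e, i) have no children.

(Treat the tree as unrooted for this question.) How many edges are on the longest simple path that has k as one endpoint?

4

The node farthest from k is a, via k – d – b – f – a — 4 edges.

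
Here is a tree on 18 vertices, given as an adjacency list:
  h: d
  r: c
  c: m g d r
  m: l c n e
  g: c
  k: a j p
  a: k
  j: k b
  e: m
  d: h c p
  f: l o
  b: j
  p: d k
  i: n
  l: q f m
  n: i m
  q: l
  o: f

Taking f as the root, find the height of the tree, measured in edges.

8

b sits deepest: f–l–m–c–d–p–k–j–b — 8 edges from the root.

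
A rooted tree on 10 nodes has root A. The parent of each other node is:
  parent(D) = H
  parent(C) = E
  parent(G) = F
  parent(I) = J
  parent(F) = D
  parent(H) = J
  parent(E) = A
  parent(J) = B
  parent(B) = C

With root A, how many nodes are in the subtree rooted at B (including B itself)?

7

The subtree rooted at B contains: B, J, H, I, D, F, G — 7 nodes.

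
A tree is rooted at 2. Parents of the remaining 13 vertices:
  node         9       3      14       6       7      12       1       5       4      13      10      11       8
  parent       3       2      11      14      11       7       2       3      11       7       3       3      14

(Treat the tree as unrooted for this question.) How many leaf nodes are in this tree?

9

Exactly 9 nodes have a single neighbour: 1, 4, 5, 6, 8, 9, 10, 12, 13.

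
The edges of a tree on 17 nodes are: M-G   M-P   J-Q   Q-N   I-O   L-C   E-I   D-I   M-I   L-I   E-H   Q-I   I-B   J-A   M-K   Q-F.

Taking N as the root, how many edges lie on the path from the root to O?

3

N–Q–I–O — 3 edges.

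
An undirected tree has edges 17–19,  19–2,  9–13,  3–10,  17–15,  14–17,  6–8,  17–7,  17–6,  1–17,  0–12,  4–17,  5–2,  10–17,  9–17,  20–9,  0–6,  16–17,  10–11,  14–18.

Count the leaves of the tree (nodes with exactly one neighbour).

Exactly 13 nodes have a single neighbour: 1, 3, 4, 5, 7, 8, 11, 12, 13, 15, 16, 18, 20.

13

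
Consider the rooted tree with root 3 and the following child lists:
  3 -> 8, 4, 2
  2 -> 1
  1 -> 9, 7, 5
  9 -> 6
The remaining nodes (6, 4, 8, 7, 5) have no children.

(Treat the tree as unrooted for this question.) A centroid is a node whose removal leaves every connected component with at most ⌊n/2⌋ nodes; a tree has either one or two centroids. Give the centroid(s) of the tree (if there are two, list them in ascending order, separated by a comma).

1

Delete 1: the remaining components have sizes 4, 2, 1, 1. Max 4 ≤ 4, so 1 is a centroid.
No neighbour of 1 does as well, so 1 is the unique centroid.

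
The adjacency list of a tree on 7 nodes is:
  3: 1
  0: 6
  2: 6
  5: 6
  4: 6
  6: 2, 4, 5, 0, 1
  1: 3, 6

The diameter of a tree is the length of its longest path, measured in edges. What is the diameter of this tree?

Starting from 3, a farthest node is 2 at distance 3.
One longest path: 3–1–6–2.
So the diameter is 3.

3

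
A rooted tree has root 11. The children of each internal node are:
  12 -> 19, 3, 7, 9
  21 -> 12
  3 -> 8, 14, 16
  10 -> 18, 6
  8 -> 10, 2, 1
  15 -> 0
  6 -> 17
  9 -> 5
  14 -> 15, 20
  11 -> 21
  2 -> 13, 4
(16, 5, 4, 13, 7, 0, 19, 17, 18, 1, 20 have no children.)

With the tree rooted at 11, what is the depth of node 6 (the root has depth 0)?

6

Path from 11 to 6: 11 – 21 – 12 – 3 – 8 – 10 – 6, which has 6 edges.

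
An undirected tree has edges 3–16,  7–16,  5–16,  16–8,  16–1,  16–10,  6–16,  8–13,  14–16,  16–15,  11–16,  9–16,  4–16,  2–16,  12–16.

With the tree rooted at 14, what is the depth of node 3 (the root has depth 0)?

2

14 – 16 – 3 — 2 edges.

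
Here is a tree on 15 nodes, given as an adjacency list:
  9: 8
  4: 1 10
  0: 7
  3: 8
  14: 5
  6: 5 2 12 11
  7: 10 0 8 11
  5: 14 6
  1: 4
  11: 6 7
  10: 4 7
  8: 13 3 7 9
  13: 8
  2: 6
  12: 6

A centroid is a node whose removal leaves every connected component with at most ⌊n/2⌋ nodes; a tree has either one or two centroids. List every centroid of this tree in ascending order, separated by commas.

If 7 is removed the pieces have sizes 6, 4, 3, 1, all ≤ ⌊15/2⌋ = 7.
No neighbour of 7 does as well, so 7 is the unique centroid.

7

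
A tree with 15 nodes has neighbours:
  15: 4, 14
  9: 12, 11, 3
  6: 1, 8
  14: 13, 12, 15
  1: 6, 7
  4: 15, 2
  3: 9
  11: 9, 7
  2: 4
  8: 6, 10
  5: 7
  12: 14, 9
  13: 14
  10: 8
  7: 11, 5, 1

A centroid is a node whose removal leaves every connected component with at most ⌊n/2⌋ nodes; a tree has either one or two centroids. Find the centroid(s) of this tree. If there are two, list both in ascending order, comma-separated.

9

If 9 is removed the pieces have sizes 7, 6, 1, all ≤ ⌊15/2⌋ = 7.
No neighbour of 9 does as well, so 9 is the unique centroid.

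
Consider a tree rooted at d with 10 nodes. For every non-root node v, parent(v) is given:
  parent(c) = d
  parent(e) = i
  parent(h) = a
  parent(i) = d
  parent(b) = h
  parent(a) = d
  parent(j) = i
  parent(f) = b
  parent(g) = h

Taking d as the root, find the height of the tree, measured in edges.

4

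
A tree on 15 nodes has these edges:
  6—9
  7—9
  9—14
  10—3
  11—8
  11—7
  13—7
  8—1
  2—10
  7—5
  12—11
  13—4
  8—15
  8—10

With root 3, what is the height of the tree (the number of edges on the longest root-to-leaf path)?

The longest root-to-leaf path is 3 – 10 – 8 – 11 – 7 – 9 – 14 (6 edges).

6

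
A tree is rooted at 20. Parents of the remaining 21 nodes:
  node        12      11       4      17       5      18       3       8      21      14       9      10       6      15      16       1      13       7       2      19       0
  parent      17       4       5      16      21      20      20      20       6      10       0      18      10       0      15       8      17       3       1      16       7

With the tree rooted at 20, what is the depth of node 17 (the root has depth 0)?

Path from 20 to 17: 20 → 3 → 7 → 0 → 15 → 16 → 17, which has 6 edges.

6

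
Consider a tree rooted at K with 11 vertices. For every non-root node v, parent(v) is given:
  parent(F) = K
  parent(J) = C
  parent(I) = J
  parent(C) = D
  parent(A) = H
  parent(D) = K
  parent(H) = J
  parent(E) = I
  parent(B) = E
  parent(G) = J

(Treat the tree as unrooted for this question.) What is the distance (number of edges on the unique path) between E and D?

The path is E – I – J – C – D, which has 4 edges.

4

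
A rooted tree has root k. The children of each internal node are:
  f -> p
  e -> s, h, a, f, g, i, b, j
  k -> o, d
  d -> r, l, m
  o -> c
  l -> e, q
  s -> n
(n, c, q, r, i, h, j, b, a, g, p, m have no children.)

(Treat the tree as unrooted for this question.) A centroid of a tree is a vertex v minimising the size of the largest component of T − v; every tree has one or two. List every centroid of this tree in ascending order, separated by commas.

e

If e is removed the pieces have sizes 8, 2, 2, 1, 1, 1, 1, 1, 1, all ≤ ⌊19/2⌋ = 9.
Every other node leaves some component of size > 9, so the centroid is unique.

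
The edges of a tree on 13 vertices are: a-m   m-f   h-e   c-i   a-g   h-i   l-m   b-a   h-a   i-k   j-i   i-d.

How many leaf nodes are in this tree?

Exactly 9 nodes have a single neighbour: b, c, d, e, f, g, j, k, l.

9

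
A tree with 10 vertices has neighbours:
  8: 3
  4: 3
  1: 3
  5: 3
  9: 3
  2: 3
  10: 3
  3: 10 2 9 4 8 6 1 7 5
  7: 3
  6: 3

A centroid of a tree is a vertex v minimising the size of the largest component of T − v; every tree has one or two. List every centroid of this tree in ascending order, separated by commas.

3

If 3 is removed the pieces have sizes 1, 1, 1, 1, 1, 1, 1, 1, 1, all ≤ ⌊10/2⌋ = 5.
No neighbour of 3 does as well, so 3 is the unique centroid.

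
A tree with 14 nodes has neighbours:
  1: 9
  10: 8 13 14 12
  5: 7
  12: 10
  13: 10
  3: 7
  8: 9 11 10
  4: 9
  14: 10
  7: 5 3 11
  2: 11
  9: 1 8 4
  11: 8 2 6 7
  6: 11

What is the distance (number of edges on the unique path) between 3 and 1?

Walking from 3: 3 – 7 – 11 – 8 – 9 – 1. Length 5.

5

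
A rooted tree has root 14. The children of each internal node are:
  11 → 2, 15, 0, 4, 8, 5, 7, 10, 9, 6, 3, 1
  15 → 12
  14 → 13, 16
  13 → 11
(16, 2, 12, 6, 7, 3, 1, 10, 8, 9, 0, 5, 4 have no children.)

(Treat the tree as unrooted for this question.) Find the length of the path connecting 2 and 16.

4

Walking from 2: 2–11–13–14–16. Length 4.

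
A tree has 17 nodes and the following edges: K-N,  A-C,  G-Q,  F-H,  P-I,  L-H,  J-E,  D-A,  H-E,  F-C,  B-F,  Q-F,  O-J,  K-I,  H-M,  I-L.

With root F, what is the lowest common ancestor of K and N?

K

Path K→root: K I L H F; path N→root: N K I L H F.
First common node: K.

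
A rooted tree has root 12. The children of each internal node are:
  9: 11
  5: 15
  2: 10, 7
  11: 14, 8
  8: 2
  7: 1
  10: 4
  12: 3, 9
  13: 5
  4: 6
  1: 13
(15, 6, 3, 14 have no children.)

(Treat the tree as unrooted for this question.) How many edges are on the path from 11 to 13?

11 – 8 – 2 – 7 – 1 – 13: 5 edges.

5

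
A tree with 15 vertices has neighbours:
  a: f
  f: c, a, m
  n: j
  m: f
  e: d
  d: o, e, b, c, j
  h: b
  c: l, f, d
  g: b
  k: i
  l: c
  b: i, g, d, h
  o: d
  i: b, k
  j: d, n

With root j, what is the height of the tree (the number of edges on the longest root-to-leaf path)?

4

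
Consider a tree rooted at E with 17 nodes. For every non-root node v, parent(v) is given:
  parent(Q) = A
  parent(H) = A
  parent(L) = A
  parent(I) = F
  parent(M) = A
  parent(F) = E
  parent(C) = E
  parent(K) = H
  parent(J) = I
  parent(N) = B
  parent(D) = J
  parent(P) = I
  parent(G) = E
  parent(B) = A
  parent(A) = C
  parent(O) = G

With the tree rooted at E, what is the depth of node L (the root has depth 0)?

Path from E to L: E – C – A – L, which has 3 edges.

3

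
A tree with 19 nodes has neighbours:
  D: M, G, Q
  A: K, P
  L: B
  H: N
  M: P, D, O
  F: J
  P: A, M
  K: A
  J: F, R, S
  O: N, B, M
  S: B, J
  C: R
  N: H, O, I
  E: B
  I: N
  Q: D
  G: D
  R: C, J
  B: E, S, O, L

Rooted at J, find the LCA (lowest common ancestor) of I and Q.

O

Ancestors of I (toward the root): I, N, O, B, S, J.
Ancestors of Q: Q, D, M, O, B, S, J.
The deepest node appearing in both lists is O.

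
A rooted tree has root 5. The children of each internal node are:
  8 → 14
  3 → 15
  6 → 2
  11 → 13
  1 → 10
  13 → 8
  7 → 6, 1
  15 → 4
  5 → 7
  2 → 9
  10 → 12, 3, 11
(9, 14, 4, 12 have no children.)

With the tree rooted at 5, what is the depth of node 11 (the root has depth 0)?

4

Path from 5 to 11: 5 → 7 → 1 → 10 → 11, which has 4 edges.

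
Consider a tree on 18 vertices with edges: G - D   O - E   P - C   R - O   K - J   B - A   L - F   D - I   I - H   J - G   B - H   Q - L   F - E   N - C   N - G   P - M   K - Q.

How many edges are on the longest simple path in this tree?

13

A longest path is R-O-E-F-L-Q-K-J-G-D-I-H-B-A, with 13 edges.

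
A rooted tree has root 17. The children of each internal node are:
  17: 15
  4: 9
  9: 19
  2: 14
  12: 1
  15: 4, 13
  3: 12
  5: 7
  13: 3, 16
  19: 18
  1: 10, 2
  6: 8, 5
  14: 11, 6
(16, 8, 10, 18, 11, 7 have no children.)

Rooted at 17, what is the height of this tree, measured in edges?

7 sits deepest: 17 → 15 → 13 → 3 → 12 → 1 → 2 → 14 → 6 → 5 → 7 — 10 edges from the root.

10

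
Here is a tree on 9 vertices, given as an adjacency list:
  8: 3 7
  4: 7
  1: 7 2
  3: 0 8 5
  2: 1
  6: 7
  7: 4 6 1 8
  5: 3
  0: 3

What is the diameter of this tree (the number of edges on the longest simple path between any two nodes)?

A longest path is 2-1-7-8-3-5, with 5 edges.

5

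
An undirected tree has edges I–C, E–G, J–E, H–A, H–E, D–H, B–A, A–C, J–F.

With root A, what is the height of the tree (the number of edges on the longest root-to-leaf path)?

The longest root-to-leaf path is A-H-E-J-F (4 edges).

4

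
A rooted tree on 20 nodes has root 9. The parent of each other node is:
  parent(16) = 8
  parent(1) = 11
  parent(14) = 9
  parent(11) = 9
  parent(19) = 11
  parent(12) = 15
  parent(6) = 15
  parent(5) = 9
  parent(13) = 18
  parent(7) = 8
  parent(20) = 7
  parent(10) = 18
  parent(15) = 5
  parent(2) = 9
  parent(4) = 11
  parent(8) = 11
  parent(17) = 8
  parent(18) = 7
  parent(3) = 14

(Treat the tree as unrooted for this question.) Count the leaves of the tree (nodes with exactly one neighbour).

The leaves are 1, 2, 3, 4, 6, 10, 12, 13, 16, 17, 19, 20.
That is 12 leaves.

12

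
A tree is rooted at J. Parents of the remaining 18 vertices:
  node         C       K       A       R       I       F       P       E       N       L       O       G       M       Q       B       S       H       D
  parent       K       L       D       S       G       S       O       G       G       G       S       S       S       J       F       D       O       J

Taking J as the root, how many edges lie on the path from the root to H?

4

Path from J to H: J – D – S – O – H, which has 4 edges.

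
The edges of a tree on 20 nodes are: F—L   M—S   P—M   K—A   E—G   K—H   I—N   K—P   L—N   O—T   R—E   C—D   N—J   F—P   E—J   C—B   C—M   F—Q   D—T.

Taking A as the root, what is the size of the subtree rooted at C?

5

Descendants of C (including itself): C, B, D, T, O. That's 5.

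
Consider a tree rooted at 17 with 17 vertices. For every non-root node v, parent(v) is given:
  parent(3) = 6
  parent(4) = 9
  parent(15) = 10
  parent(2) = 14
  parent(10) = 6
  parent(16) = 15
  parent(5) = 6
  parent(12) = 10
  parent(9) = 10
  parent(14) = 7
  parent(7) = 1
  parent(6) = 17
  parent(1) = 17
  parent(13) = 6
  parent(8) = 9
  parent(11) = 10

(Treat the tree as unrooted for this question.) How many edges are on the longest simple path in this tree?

8

Starting from 4, a farthest node is 2 at distance 8.
One longest path: 4 - 9 - 10 - 6 - 17 - 1 - 7 - 14 - 2.
So the diameter is 8.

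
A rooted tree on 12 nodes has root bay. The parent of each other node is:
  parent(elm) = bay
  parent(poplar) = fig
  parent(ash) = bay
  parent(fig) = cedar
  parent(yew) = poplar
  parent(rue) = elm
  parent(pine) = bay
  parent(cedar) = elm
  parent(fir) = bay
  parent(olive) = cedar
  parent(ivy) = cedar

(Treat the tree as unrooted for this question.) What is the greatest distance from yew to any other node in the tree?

The node farthest from yew is pine (ash, fir also at distance 6), via yew–poplar–fig–cedar–elm–bay–pine — 6 edges.

6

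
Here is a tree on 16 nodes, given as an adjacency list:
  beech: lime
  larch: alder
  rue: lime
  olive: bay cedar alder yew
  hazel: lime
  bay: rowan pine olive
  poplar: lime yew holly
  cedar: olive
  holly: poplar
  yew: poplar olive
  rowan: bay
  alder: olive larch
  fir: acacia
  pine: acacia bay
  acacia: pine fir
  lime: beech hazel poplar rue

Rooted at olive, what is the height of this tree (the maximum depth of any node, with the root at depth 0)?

A deepest node is fir, reached by olive → bay → pine → acacia → fir.
That path has 4 edges, so the height is 4.

4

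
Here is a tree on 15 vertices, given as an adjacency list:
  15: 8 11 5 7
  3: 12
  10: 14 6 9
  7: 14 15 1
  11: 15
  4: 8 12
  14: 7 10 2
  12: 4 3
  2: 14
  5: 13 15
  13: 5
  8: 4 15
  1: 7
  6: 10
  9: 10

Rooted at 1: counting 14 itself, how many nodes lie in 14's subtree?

5

14's subtree: {14, 10, 2, 9, 6}, size 5.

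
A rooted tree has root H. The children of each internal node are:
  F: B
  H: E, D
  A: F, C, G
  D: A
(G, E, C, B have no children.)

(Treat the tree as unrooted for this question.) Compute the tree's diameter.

5

A longest path is E - H - D - A - F - B, with 5 edges.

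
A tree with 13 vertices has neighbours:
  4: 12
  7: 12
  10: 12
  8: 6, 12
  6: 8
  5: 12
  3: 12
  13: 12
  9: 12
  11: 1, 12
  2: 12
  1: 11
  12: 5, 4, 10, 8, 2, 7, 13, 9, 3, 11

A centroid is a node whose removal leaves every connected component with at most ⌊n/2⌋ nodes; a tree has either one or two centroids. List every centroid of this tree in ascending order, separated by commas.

Delete 12: the remaining components have sizes 2, 2, 1, 1, 1, 1, 1, 1, 1, 1. Max 2 ≤ 6, so 12 is a centroid.
Every other node leaves some component of size > 6, so the centroid is unique.

12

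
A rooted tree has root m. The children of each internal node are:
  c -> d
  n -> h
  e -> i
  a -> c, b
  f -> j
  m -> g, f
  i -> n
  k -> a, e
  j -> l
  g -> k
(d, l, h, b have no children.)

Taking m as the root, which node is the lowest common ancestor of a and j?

m

Path a→root: a k g m; path j→root: j f m.
First common node: m.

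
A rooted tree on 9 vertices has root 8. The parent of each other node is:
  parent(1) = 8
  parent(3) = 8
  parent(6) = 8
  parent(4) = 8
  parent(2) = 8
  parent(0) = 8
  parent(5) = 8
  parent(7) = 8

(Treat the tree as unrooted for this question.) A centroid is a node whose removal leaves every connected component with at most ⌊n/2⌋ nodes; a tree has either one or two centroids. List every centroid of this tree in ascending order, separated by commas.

Removing 8 splits the tree into components of sizes 1, 1, 1, 1, 1, 1, 1, 1; the largest is 1 ≤ ⌊9/2⌋ = 4.
Every other node leaves some component of size > 4, so the centroid is unique.

8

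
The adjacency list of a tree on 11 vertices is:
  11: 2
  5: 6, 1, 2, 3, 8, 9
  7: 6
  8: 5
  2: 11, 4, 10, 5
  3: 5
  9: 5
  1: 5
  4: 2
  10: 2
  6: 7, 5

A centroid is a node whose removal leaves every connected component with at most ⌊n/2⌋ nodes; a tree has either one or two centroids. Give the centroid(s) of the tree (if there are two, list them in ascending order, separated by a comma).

5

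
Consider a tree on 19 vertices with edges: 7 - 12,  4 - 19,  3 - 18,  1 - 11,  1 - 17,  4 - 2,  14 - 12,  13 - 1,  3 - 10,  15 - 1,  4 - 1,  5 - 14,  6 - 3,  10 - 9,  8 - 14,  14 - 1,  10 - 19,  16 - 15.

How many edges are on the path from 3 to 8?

Walking from 3: 3 - 10 - 19 - 4 - 1 - 14 - 8. Length 6.

6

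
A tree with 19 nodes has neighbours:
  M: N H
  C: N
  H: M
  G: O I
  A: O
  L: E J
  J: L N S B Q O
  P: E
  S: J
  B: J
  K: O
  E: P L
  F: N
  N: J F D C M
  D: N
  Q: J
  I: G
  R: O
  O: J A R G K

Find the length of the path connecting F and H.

3

The path is F – N – M – H, which has 3 edges.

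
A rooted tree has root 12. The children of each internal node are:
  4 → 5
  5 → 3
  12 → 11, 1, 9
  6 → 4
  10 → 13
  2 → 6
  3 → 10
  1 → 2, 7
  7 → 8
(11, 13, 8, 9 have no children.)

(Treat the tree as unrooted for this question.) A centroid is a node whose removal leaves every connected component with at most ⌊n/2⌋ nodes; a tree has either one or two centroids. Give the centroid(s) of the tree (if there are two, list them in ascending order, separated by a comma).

Delete 2: the remaining components have sizes 6, 6. Max 6 ≤ 6, so 2 is a centroid.
Every other node leaves some component of size > 6, so the centroid is unique.

2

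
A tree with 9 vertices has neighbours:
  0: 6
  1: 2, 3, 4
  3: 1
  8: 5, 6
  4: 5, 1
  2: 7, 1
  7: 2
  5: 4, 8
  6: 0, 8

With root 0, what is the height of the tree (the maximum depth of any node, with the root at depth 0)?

The longest root-to-leaf path is 0-6-8-5-4-1-2-7 (7 edges).

7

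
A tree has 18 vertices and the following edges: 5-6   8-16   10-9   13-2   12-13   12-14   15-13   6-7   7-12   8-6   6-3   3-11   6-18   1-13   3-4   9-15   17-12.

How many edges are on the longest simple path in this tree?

8

BFS from 10 reaches 4 last, at distance 8; BFS from 4 confirms no node is farther.
Path: 10 – 9 – 15 – 13 – 12 – 7 – 6 – 3 – 4.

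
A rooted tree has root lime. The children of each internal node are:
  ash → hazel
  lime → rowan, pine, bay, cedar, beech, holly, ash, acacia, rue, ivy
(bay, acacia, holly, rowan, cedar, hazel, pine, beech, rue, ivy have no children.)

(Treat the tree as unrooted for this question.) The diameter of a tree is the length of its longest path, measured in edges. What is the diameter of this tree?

BFS from hazel reaches rue last, at distance 3; BFS from rue confirms no node is farther.
Path: hazel - ash - lime - rue.

3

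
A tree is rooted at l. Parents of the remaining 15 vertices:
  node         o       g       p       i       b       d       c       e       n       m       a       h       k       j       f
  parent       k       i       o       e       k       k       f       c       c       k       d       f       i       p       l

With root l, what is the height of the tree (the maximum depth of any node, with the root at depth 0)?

8

j sits deepest: l → f → c → e → i → k → o → p → j — 8 edges from the root.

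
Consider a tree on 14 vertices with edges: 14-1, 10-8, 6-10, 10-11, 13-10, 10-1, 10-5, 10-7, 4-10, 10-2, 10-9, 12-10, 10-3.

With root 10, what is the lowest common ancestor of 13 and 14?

10

Path 13→root: 13 10; path 14→root: 14 1 10.
First common node: 10.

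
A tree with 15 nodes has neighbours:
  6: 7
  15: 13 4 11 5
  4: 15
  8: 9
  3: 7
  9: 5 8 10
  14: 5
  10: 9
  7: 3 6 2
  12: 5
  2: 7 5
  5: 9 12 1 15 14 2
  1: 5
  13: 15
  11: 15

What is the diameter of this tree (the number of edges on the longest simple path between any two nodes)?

5

A longest path is 3 – 7 – 2 – 5 – 15 – 13, with 5 edges.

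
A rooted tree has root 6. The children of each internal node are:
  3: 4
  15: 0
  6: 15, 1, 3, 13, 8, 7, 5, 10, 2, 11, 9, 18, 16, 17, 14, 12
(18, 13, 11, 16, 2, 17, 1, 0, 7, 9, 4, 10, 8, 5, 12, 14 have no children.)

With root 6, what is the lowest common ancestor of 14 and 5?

14's ancestor chain is 14, 6 and 5's is 5, 6; they first meet at 6.

6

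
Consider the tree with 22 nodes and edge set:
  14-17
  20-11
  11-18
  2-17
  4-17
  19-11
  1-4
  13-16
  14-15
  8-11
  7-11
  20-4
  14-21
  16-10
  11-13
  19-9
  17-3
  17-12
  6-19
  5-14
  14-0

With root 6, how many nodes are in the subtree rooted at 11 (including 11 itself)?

19

11's subtree: {11, 8, 20, 13, 18, 7, 4, 16, 17, 1, 10, 14, 3, 12, 2, 5, 21, 0, 15}, size 19.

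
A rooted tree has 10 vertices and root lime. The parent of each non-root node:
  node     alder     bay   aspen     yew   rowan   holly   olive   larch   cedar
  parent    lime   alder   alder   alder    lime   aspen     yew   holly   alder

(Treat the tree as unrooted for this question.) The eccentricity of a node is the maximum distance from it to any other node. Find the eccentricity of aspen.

The node farthest from aspen is rowan (olive also at distance 3), via aspen – alder – lime – rowan — 3 edges.

3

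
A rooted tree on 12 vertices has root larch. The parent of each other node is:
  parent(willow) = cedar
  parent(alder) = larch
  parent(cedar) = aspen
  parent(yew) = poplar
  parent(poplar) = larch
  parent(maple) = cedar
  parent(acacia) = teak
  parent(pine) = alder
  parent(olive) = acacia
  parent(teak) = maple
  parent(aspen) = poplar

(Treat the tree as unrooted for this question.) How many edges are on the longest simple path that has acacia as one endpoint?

A farthest node from acacia is pine.
The path acacia–teak–maple–cedar–aspen–poplar–larch–alder–pine has 8 edges.

8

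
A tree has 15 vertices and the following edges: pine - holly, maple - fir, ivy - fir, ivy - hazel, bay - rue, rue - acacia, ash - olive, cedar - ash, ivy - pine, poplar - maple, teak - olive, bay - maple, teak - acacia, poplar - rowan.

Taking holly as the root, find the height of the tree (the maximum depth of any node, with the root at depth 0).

11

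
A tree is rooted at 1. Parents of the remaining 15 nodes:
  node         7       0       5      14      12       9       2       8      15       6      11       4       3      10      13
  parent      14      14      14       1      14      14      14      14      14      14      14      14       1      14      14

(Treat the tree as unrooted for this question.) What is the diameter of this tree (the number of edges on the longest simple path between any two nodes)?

Starting from 3, a farthest node is 11 at distance 3.
One longest path: 3-1-14-11.
So the diameter is 3.

3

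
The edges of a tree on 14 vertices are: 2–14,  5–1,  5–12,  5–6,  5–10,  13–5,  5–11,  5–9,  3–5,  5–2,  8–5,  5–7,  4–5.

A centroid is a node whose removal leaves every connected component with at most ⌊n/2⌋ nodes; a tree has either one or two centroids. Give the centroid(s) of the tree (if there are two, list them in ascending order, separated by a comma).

If 5 is removed the pieces have sizes 2, 1, 1, 1, 1, 1, 1, 1, 1, 1, 1, 1, all ≤ ⌊14/2⌋ = 7.
Every other node leaves some component of size > 7, so the centroid is unique.

5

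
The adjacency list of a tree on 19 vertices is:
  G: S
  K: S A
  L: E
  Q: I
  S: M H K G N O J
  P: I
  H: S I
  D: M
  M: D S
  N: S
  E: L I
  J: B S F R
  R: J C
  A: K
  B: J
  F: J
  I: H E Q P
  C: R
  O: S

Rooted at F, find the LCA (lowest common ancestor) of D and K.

S

D's ancestor chain is D, M, S, J, F and K's is K, S, J, F; they first meet at S.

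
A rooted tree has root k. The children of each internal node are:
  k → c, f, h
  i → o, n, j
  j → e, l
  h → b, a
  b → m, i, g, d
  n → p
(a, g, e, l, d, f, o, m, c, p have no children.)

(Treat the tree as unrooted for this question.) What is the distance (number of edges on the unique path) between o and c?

5

Walking from o: o–i–b–h–k–c. Length 5.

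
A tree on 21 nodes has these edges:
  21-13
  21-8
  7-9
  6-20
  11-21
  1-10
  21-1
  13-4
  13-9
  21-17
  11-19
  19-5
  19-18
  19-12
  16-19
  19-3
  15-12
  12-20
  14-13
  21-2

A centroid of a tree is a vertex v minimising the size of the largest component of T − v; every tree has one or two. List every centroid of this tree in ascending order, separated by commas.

Delete 21: the remaining components have sizes 10, 5, 2, 1, 1, 1. Max 10 ≤ 10, so 21 is a centroid.
No neighbour of 21 does as well, so 21 is the unique centroid.

21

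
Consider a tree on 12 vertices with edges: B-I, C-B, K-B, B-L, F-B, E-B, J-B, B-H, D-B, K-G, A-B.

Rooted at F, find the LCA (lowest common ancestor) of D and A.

D's ancestor chain is D, B, F and A's is A, B, F; they first meet at B.

B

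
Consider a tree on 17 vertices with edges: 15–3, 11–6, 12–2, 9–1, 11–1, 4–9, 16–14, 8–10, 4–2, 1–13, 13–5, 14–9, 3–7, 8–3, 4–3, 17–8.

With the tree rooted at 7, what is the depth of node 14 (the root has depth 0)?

7–3–4–9–14 — 4 edges.

4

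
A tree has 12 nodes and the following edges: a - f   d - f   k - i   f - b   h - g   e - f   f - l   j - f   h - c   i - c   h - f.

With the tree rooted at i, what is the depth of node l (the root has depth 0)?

4

Climbing from l to the root: l – f – h – c – i. That's 4 steps.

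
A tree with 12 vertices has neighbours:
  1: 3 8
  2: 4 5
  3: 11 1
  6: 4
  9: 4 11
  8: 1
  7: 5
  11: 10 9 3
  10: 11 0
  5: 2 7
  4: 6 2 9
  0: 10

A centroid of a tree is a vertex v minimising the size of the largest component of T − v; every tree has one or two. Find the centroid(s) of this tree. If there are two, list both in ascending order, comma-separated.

9, 11

If 9 is removed the pieces have sizes 6, 5, all ≤ ⌊12/2⌋ = 6.
Its neighbour 11 also leaves a largest component of size 6, so both are centroids.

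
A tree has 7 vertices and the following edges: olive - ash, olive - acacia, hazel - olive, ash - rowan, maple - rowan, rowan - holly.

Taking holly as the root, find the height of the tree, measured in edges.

4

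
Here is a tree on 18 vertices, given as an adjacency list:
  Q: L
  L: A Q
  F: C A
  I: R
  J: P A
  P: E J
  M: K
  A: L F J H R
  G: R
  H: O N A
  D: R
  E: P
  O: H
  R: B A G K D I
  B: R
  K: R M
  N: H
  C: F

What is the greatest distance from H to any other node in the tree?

4

A farthest node from H is M (E also at distance 4).
The path H–A–R–K–M has 4 edges.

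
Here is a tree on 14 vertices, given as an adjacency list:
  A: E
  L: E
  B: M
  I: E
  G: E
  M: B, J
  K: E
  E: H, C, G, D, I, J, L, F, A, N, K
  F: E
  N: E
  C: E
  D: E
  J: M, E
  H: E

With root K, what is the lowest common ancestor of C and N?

Ancestors of C (toward the root): C, E, K.
Ancestors of N: N, E, K.
The deepest node appearing in both lists is E.

E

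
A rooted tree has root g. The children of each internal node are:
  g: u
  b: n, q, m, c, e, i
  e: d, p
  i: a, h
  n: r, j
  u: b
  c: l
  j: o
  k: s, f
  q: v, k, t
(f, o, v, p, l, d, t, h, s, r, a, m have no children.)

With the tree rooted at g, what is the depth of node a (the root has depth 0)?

4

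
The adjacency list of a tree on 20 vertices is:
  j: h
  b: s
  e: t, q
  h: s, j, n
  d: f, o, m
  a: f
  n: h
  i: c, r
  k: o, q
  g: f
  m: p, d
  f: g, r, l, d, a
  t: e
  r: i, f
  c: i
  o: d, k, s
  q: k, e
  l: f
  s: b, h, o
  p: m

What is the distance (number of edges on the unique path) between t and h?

6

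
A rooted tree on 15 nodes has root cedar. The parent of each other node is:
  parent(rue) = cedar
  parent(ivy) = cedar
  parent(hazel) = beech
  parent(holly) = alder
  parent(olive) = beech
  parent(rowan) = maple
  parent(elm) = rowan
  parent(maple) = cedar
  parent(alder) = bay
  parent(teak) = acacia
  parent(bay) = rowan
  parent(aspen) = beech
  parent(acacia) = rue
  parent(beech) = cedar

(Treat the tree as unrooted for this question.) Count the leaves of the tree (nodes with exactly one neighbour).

7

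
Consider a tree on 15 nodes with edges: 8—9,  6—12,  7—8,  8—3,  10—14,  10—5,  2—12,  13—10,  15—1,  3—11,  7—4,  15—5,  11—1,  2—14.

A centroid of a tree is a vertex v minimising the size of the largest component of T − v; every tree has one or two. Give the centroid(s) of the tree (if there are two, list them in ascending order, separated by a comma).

If 15 is removed the pieces have sizes 7, 7, all ≤ ⌊15/2⌋ = 7.
No neighbour of 15 does as well, so 15 is the unique centroid.

15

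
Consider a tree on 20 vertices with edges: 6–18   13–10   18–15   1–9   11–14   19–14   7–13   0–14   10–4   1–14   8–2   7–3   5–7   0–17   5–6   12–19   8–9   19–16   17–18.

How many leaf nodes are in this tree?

Exactly 7 nodes have a single neighbour: 2, 3, 4, 11, 12, 15, 16.

7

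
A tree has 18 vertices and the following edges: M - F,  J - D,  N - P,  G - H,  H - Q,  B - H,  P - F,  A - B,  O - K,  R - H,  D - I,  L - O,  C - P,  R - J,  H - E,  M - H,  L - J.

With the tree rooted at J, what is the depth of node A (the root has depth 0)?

4

J – R – H – B – A — 4 edges.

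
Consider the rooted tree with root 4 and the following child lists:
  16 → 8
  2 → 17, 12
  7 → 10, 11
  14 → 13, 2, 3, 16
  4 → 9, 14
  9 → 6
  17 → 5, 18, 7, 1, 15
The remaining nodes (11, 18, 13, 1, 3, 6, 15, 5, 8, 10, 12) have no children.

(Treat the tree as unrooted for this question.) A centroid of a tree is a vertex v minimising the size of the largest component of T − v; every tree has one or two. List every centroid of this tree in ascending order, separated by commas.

2

Delete 2: the remaining components have sizes 8, 8, 1. Max 8 ≤ 9, so 2 is a centroid.
No neighbour of 2 does as well, so 2 is the unique centroid.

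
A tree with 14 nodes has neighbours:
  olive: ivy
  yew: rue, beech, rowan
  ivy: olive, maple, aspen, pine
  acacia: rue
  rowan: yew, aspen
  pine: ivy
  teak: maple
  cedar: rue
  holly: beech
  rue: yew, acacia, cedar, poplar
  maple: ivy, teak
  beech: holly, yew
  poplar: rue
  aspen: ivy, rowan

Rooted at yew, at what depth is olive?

4

yew → rowan → aspen → ivy → olive — 4 edges.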